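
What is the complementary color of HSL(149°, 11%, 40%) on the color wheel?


Complement = opposite side of color wheel = hue + 180°
H' = (149 + 180) mod 360 = 329°
S and L unchanged.
= HSL(329°, 11%, 40%)


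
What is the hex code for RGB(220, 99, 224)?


R = 220 → DC (hex)
G = 99 → 63 (hex)
B = 224 → E0 (hex)
Hex = #DC63E0


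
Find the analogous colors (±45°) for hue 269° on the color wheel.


Base hue: 269°
Left analog: (269 - 45) mod 360 = 224°
Right analog: (269 + 45) mod 360 = 314°
Analogous hues = 224° and 314°


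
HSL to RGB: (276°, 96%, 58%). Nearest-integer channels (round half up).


H=276°, S=0.96, L=0.58
C = (1-|2L-1|)×S = (1-|0.16|)×0.96 = 0.8064
H' = H/60 = 276/60 ≈ 4.6000; X = C×(1-|H' mod 2 - 1|) = 0.48384
m = L - C/2 = 0.58 - 0.4032 = 0.1768
Sector ⌊H'⌋ = 4 → (R',G',B') = (0.48384, 0.0, 0.8064)
RGB = ((R'+m)×255, (G'+m)×255, (B'+m)×255) = (168.4632, 45.084, 250.716)
Round half up → RGB(168, 45, 251)


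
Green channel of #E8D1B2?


Color: #E8D1B2
R = E8 = 232
G = D1 = 209
B = B2 = 178
Green = 209


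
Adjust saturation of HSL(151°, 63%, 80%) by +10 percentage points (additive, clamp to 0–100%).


Original S = 63%
Adjustment = +10 percentage points
New S = 63 + (10) = 73
Clamp to [0, 100] → 73
= HSL(151°, 73%, 80%)


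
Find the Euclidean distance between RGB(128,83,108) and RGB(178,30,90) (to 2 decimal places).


d = √[(R₁-R₂)² + (G₁-G₂)² + (B₁-B₂)²]
d = √[(128-178)² + (83-30)² + (108-90)²]
d = √[2500 + 2809 + 324]
d = √5633
d ≈ 75.05


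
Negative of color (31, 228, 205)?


Invert: (255-R, 255-G, 255-B)
R: 255-31 = 224
G: 255-228 = 27
B: 255-205 = 50
= RGB(224, 27, 50)


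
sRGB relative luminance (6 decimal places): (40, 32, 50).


Linearize each channel (sRGB transfer function): c = v/255; c_lin = c/12.92 if c ≤ 0.04045, else ((c+0.055)/1.055)^2.4
  R: 40/255 ≈ 0.156863 > 0.04045 → ((0.156863+0.055)/1.055)^2.4 ≈ 0.021219
  G: 32/255 ≈ 0.125490 > 0.04045 → ((0.125490+0.055)/1.055)^2.4 ≈ 0.014444
  B: 50/255 ≈ 0.196078 > 0.04045 → ((0.196078+0.055)/1.055)^2.4 ≈ 0.031896
R_lin = 0.021219, G_lin = 0.014444, B_lin = 0.031896
L = 0.2126×R + 0.7152×G + 0.0722×B
L = 0.2126×0.021219 + 0.7152×0.014444 + 0.0722×0.031896
L ≈ 0.017144


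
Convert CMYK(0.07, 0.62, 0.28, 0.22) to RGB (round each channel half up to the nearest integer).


R = 255 × (1-C) × (1-K) = 255 × 0.93 × 0.78 = 184.977 → 185
G = 255 × (1-M) × (1-K) = 255 × 0.38 × 0.78 = 75.582 → 76
B = 255 × (1-Y) × (1-K) = 255 × 0.72 × 0.78 = 143.208 → 143
= RGB(185, 76, 143)


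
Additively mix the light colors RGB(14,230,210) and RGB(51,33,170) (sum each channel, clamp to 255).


Additive: each channel = min(255, C₁+C₂)
R: 14+51 = 65 → 65
G: 230+33 = 263 → 255
B: 210+170 = 380 → 255
= RGB(65, 255, 255)


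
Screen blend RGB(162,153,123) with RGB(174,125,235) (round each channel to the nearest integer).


Screen: C = 255 - (255-A)×(255-B)/255, rounded to nearest integer
R: 255 - (255-162)×(255-174)/255 = 255 - 7533/255 ≈ 255 - 29.541 = 225.459 → 225
G: 255 - (255-153)×(255-125)/255 = 255 - 13260/255 ≈ 255 - 52.000 = 203.000 → 203
B: 255 - (255-123)×(255-235)/255 = 255 - 2640/255 ≈ 255 - 10.353 = 244.647 → 245
= RGB(225, 203, 245)


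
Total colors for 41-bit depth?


Colors = 2^bits = 2^41
= 2,199,023,255,552 colors


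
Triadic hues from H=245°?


Triadic: equally spaced at 120° intervals
H1 = 245°
H2 = (245 + 120) mod 360 = 5°
H3 = (245 + 240) mod 360 = 125°
Triadic = 245°, 5°, 125°


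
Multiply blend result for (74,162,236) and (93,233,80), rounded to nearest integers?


Multiply: C = A×B/255, rounded to nearest integer
R: 74×93/255 = 6882/255 ≈ 26.988 → 27
G: 162×233/255 = 37746/255 ≈ 148.024 → 148
B: 236×80/255 = 18880/255 ≈ 74.039 → 74
= RGB(27, 148, 74)


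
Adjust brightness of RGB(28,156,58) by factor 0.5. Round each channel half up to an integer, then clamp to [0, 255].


Multiply each channel by 0.5, round half up, clamp to [0, 255]
R: 28×0.5 = 14
G: 156×0.5 = 78
B: 58×0.5 = 29
= RGB(14, 78, 29)


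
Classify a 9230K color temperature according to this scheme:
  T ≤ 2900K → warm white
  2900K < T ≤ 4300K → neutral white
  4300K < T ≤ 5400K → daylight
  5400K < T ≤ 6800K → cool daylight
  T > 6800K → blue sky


Temperature: 9230K
9230K > 6800K → blue sky
Classification: blue sky


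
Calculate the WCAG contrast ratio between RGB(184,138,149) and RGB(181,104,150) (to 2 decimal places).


Linearize each sRGB channel c=v/255: c/12.92 if c ≤ 0.04045 else ((c+0.055)/1.055)^2.4
L = 0.2126×R_lin + 0.7152×G_lin + 0.0722×B_lin
Color 1 (184,138,149):
  R=184: 184/255≈0.7216 > 0.04045 → ((0.7216+0.055)/1.055)^2.4 ≈ 0.47932
  G=138: 138/255≈0.5412 > 0.04045 → ((0.5412+0.055)/1.055)^2.4 ≈ 0.25415
  B=149: 149/255≈0.5843 > 0.04045 → ((0.5843+0.055)/1.055)^2.4 ≈ 0.30054
  L1 = 0.2126×0.47932 + 0.7152×0.25415 + 0.0722×0.30054 ≈ 0.30537
Color 2 (181,104,150):
  R=181: 181/255≈0.7098 > 0.04045 → ((0.7098+0.055)/1.055)^2.4 ≈ 0.46208
  G=104: 104/255≈0.4078 > 0.04045 → ((0.4078+0.055)/1.055)^2.4 ≈ 0.13843
  B=150: 150/255≈0.5882 > 0.04045 → ((0.5882+0.055)/1.055)^2.4 ≈ 0.30499
  L2 = 0.2126×0.46208 + 0.7152×0.13843 + 0.0722×0.30499 ≈ 0.21926
Lighter = 0.30537, Darker = 0.21926
Ratio = (L_lighter + 0.05) / (L_darker + 0.05)
Ratio = (0.30537 + 0.05) / (0.21926 + 0.05) = 0.35537 / 0.26926 ≈ 1.3198
Ratio ≈ 1.32:1


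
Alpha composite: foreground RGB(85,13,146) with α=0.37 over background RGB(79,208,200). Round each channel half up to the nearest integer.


C = α×F + (1-α)×B, with 1-α = 0.63
R: 0.37×85 + 0.63×79 = 31.45 + 49.77 = 81.22 → 81
G: 0.37×13 + 0.63×208 = 4.81 + 131.04 = 135.85 → 136
B: 0.37×146 + 0.63×200 = 54.02 + 126.00 = 180.02 → 180
= RGB(81, 136, 180)


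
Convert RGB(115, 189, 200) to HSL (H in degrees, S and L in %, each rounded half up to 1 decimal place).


Normalize: R'=115/255≈0.4510, G'=189/255≈0.7412, B'=200/255≈0.7843
Max=200/255, Min=115/255, Δ=Max-Min=85/255
L = (Max+Min)/2 = (200+115)/510 = 315/510 = 0.61764… → L = 61.8%
L > 0.5 → S = Δ/(2-Max-Min) = 85/(510-200-115) = 85/195 = 0.43589… → S = 43.6%
(the 1/255 factors cancel in S and H, so raw channel differences can be used)
Max is B' → H = 60 × ((R-G)/Δ + 4) = 60 × ((115-189)/85 + 4)
  -74/85 + 4 = -0.8705… + 4 = 3.1294…
  H = 60 × 3.1294… = 187.764…° → H = 187.8°
= HSL(187.8°, 43.6%, 61.8%)


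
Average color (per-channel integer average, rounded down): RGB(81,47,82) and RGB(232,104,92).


Midpoint: each channel = ⌊(C₁+C₂)/2⌋
R: ⌊(81+232)/2⌋ = 156
G: ⌊(47+104)/2⌋ = 75
B: ⌊(82+92)/2⌋ = 87
= RGB(156, 75, 87)


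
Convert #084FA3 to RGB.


08 → 8 (R)
4F → 79 (G)
A3 → 163 (B)
= RGB(8, 79, 163)


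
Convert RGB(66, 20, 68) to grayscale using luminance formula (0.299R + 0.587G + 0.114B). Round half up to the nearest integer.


Gray = 0.299×R + 0.587×G + 0.114×B
Gray = 0.299×66 + 0.587×20 + 0.114×68
Gray = 19.734 + 11.740 + 7.752
Gray = 39.226 → round half up → 39
Gray = 39


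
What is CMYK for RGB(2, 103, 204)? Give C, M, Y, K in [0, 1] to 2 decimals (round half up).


R'=2/255≈0.0078, G'=103/255≈0.4039, B'=204/255≈0.8000
K = 1 - max(R',G',B') = 1 - 204/255 = 51/255 = 0.2 → 0.20
(1-R'-K)/(1-K) simplifies to (max-R)/max with max = 204:
C = (204-2)/204 = 202/204 = 0.99019… → 0.99
M = (204-103)/204 = 101/204 = 0.49509… → 0.50
Y = (204-204)/204 = 0/204 = 0 → 0.00
= CMYK(0.99, 0.50, 0.00, 0.20)


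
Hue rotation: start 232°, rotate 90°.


New hue = (H + rotation) mod 360
New hue = (232 + 90) mod 360
= 322 mod 360
= 322°


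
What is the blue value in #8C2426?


Color: #8C2426
R = 8C = 140
G = 24 = 36
B = 26 = 38
Blue = 38


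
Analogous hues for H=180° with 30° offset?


Base hue: 180°
Left analog: (180 - 30) mod 360 = 150°
Right analog: (180 + 30) mod 360 = 210°
Analogous hues = 150° and 210°


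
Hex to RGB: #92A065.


92 → 146 (R)
A0 → 160 (G)
65 → 101 (B)
= RGB(146, 160, 101)


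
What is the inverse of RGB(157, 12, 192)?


Invert: (255-R, 255-G, 255-B)
R: 255-157 = 98
G: 255-12 = 243
B: 255-192 = 63
= RGB(98, 243, 63)


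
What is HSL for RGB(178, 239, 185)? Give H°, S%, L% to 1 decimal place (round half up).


Normalize: R'=178/255≈0.6980, G'=239/255≈0.9373, B'=185/255≈0.7255
Max=239/255, Min=178/255, Δ=Max-Min=61/255
L = (Max+Min)/2 = (239+178)/510 = 417/510 = 0.81764… → L = 81.8%
L > 0.5 → S = Δ/(2-Max-Min) = 61/(510-239-178) = 61/93 = 0.65591… → S = 65.6%
(the 1/255 factors cancel in S and H, so raw channel differences can be used)
Max is G' → H = 60 × ((B-R)/Δ + 2) = 60 × ((185-178)/61 + 2)
  7/61 + 2 = 0.1147… + 2 = 2.1147…
  H = 60 × 2.1147… = 126.885…° → H = 126.9°
= HSL(126.9°, 65.6%, 81.8%)


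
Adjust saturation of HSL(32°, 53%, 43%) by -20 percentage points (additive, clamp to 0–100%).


Original S = 53%
Adjustment = -20 percentage points
New S = 53 + (-20) = 33
Clamp to [0, 100] → 33
= HSL(32°, 33%, 43%)


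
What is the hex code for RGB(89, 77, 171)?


R = 89 → 59 (hex)
G = 77 → 4D (hex)
B = 171 → AB (hex)
Hex = #594DAB


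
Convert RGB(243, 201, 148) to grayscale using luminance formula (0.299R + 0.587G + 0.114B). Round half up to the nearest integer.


Gray = 0.299×R + 0.587×G + 0.114×B
Gray = 0.299×243 + 0.587×201 + 0.114×148
Gray = 72.657 + 117.987 + 16.872
Gray = 207.516 → round half up → 208
Gray = 208


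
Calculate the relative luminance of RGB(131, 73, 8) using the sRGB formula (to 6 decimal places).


Linearize each channel (sRGB transfer function): c = v/255; c_lin = c/12.92 if c ≤ 0.04045, else ((c+0.055)/1.055)^2.4
  R: 131/255 ≈ 0.513725 > 0.04045 → ((0.513725+0.055)/1.055)^2.4 ≈ 0.226966
  G: 73/255 ≈ 0.286275 > 0.04045 → ((0.286275+0.055)/1.055)^2.4 ≈ 0.066626
  B: 8/255 ≈ 0.031373 ≤ 0.04045 → 0.031373/12.92 ≈ 0.002428
R_lin = 0.226966, G_lin = 0.066626, B_lin = 0.002428
L = 0.2126×R + 0.7152×G + 0.0722×B
L = 0.2126×0.226966 + 0.7152×0.066626 + 0.0722×0.002428
L ≈ 0.096079


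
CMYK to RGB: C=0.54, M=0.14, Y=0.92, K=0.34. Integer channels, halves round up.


R = 255 × (1-C) × (1-K) = 255 × 0.46 × 0.66 = 77.418 → 77
G = 255 × (1-M) × (1-K) = 255 × 0.86 × 0.66 = 144.738 → 145
B = 255 × (1-Y) × (1-K) = 255 × 0.08 × 0.66 = 13.464 → 13
= RGB(77, 145, 13)


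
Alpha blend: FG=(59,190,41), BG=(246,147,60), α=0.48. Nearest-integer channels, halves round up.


C = α×F + (1-α)×B, with 1-α = 0.52
R: 0.48×59 + 0.52×246 = 28.32 + 127.92 = 156.24 → 156
G: 0.48×190 + 0.52×147 = 91.20 + 76.44 = 167.64 → 168
B: 0.48×41 + 0.52×60 = 19.68 + 31.20 = 50.88 → 51
= RGB(156, 168, 51)


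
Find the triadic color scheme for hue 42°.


Triadic: equally spaced at 120° intervals
H1 = 42°
H2 = (42 + 120) mod 360 = 162°
H3 = (42 + 240) mod 360 = 282°
Triadic = 42°, 162°, 282°


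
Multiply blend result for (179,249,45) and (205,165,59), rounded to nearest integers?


Multiply: C = A×B/255, rounded to nearest integer
R: 179×205/255 = 36695/255 ≈ 143.902 → 144
G: 249×165/255 = 41085/255 ≈ 161.118 → 161
B: 45×59/255 = 2655/255 ≈ 10.412 → 10
= RGB(144, 161, 10)


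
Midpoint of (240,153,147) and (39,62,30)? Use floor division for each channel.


Midpoint: each channel = ⌊(C₁+C₂)/2⌋
R: ⌊(240+39)/2⌋ = 139
G: ⌊(153+62)/2⌋ = 107
B: ⌊(147+30)/2⌋ = 88
= RGB(139, 107, 88)


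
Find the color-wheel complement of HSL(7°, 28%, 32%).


Complement = opposite side of color wheel = hue + 180°
H' = (7 + 180) mod 360 = 187°
S and L unchanged.
= HSL(187°, 28%, 32%)


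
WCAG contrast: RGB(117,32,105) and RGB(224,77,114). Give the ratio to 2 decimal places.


Linearize each sRGB channel c=v/255: c/12.92 if c ≤ 0.04045 else ((c+0.055)/1.055)^2.4
L = 0.2126×R_lin + 0.7152×G_lin + 0.0722×B_lin
Color 1 (117,32,105):
  R=117: 117/255≈0.4588 > 0.04045 → ((0.4588+0.055)/1.055)^2.4 ≈ 0.17789
  G=32: 32/255≈0.1255 > 0.04045 → ((0.1255+0.055)/1.055)^2.4 ≈ 0.01444
  B=105: 105/255≈0.4118 > 0.04045 → ((0.4118+0.055)/1.055)^2.4 ≈ 0.14126
  L1 = 0.2126×0.17789 + 0.7152×0.01444 + 0.0722×0.14126 ≈ 0.05835
Color 2 (224,77,114):
  R=224: 224/255≈0.8784 > 0.04045 → ((0.8784+0.055)/1.055)^2.4 ≈ 0.74540
  G=77: 77/255≈0.3020 > 0.04045 → ((0.3020+0.055)/1.055)^2.4 ≈ 0.07421
  B=114: 114/255≈0.4471 > 0.04045 → ((0.4471+0.055)/1.055)^2.4 ≈ 0.16827
  L2 = 0.2126×0.74540 + 0.7152×0.07421 + 0.0722×0.16827 ≈ 0.22370
Lighter = 0.22370, Darker = 0.05835
Ratio = (L_lighter + 0.05) / (L_darker + 0.05)
Ratio = (0.22370 + 0.05) / (0.05835 + 0.05) = 0.27370 / 0.10835 ≈ 2.5261
Ratio ≈ 2.53:1


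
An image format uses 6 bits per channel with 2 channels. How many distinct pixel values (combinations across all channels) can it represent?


Total bits = 6 bits/channel × 2 channels = 12 bits
Distinct pixel values = 2^12
= 4,096 pixel values


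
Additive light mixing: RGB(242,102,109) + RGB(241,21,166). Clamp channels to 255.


Additive: each channel = min(255, C₁+C₂)
R: 242+241 = 483 → 255
G: 102+21 = 123 → 123
B: 109+166 = 275 → 255
= RGB(255, 123, 255)


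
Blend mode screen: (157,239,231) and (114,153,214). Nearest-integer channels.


Screen: C = 255 - (255-A)×(255-B)/255, rounded to nearest integer
R: 255 - (255-157)×(255-114)/255 = 255 - 13818/255 ≈ 255 - 54.188 = 200.812 → 201
G: 255 - (255-239)×(255-153)/255 = 255 - 1632/255 ≈ 255 - 6.400 = 248.600 → 249
B: 255 - (255-231)×(255-214)/255 = 255 - 984/255 ≈ 255 - 3.859 = 251.141 → 251
= RGB(201, 249, 251)


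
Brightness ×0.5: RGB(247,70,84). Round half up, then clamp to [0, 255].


Multiply each channel by 0.5, round half up, clamp to [0, 255]
R: 247×0.5 = 123.5 → round → 124
G: 70×0.5 = 35
B: 84×0.5 = 42
= RGB(124, 35, 42)


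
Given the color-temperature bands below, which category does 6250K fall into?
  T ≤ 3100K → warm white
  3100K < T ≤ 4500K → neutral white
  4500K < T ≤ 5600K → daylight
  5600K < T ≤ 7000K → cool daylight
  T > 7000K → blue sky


Temperature: 6250K
5600K < 6250K ≤ 7000K → cool daylight
Classification: cool daylight


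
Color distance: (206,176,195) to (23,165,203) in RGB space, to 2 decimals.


d = √[(R₁-R₂)² + (G₁-G₂)² + (B₁-B₂)²]
d = √[(206-23)² + (176-165)² + (195-203)²]
d = √[33489 + 121 + 64]
d = √33674
d ≈ 183.50


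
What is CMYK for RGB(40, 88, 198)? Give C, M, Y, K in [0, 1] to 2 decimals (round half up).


R'=40/255≈0.1569, G'=88/255≈0.3451, B'=198/255≈0.7765
K = 1 - max(R',G',B') = 1 - 198/255 = 57/255 = 0.22352… → 0.22
(1-R'-K)/(1-K) simplifies to (max-R)/max with max = 198:
C = (198-40)/198 = 158/198 = 0.79797… → 0.80
M = (198-88)/198 = 110/198 = 0.55555… → 0.56
Y = (198-198)/198 = 0/198 = 0 → 0.00
= CMYK(0.80, 0.56, 0.00, 0.22)


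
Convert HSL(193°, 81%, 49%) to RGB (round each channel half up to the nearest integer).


H=193°, S=0.81, L=0.49
C = (1-|2L-1|)×S = (1-|-0.02|)×0.81 = 0.7938
H' = H/60 = 193/60 ≈ 3.2167; X = C×(1-|H' mod 2 - 1|) = 0.62181
m = L - C/2 = 0.49 - 0.3969 = 0.0931
Sector ⌊H'⌋ = 3 → (R',G',B') = (0.0, 0.62181, 0.7938)
RGB = ((R'+m)×255, (G'+m)×255, (B'+m)×255) = (23.7405, 182.30205, 226.1595)
Round half up → RGB(24, 182, 226)


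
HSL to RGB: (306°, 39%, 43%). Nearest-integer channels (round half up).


H=306°, S=0.39, L=0.43
C = (1-|2L-1|)×S = (1-|-0.14|)×0.39 = 0.3354
H' = H/60 = 306/60 ≈ 5.1000; X = C×(1-|H' mod 2 - 1|) = 0.30186
m = L - C/2 = 0.43 - 0.1677 = 0.2623
Sector ⌊H'⌋ = 5 → (R',G',B') = (0.3354, 0.0, 0.30186)
RGB = ((R'+m)×255, (G'+m)×255, (B'+m)×255) = (152.4135, 66.8865, 143.8608)
Round half up → RGB(152, 67, 144)


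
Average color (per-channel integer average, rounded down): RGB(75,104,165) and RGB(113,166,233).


Midpoint: each channel = ⌊(C₁+C₂)/2⌋
R: ⌊(75+113)/2⌋ = 94
G: ⌊(104+166)/2⌋ = 135
B: ⌊(165+233)/2⌋ = 199
= RGB(94, 135, 199)


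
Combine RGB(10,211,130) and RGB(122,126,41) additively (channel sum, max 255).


Additive: each channel = min(255, C₁+C₂)
R: 10+122 = 132 → 132
G: 211+126 = 337 → 255
B: 130+41 = 171 → 171
= RGB(132, 255, 171)


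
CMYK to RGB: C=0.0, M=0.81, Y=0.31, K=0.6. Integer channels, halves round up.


R = 255 × (1-C) × (1-K) = 255 × 1.00 × 0.40 = 102
G = 255 × (1-M) × (1-K) = 255 × 0.19 × 0.40 = 19.38 → 19
B = 255 × (1-Y) × (1-K) = 255 × 0.69 × 0.40 = 70.38 → 70
= RGB(102, 19, 70)


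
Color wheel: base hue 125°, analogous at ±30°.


Base hue: 125°
Left analog: (125 - 30) mod 360 = 95°
Right analog: (125 + 30) mod 360 = 155°
Analogous hues = 95° and 155°


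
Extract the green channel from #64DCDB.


Color: #64DCDB
R = 64 = 100
G = DC = 220
B = DB = 219
Green = 220


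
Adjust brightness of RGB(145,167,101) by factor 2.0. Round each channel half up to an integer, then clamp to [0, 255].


Multiply each channel by 2.0, round half up, clamp to [0, 255]
R: 145×2.0 = 290 → clamp → 255
G: 167×2.0 = 334 → clamp → 255
B: 101×2.0 = 202
= RGB(255, 255, 202)


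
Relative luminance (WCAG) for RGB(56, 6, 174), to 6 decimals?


Linearize each channel (sRGB transfer function): c = v/255; c_lin = c/12.92 if c ≤ 0.04045, else ((c+0.055)/1.055)^2.4
  R: 56/255 ≈ 0.219608 > 0.04045 → ((0.219608+0.055)/1.055)^2.4 ≈ 0.039546
  G: 6/255 ≈ 0.023529 ≤ 0.04045 → 0.023529/12.92 ≈ 0.001821
  B: 174/255 ≈ 0.682353 > 0.04045 → ((0.682353+0.055)/1.055)^2.4 ≈ 0.423268
R_lin = 0.039546, G_lin = 0.001821, B_lin = 0.423268
L = 0.2126×R + 0.7152×G + 0.0722×B
L = 0.2126×0.039546 + 0.7152×0.001821 + 0.0722×0.423268
L ≈ 0.040270


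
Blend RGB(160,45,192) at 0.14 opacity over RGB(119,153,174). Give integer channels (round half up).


C = α×F + (1-α)×B, with 1-α = 0.86
R: 0.14×160 + 0.86×119 = 22.40 + 102.34 = 124.74 → 125
G: 0.14×45 + 0.86×153 = 6.30 + 131.58 = 137.88 → 138
B: 0.14×192 + 0.86×174 = 26.88 + 149.64 = 176.52 → 177
= RGB(125, 138, 177)


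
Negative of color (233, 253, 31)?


Invert: (255-R, 255-G, 255-B)
R: 255-233 = 22
G: 255-253 = 2
B: 255-31 = 224
= RGB(22, 2, 224)


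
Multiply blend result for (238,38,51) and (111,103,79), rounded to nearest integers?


Multiply: C = A×B/255, rounded to nearest integer
R: 238×111/255 = 26418/255 ≈ 103.600 → 104
G: 38×103/255 = 3914/255 ≈ 15.349 → 15
B: 51×79/255 = 4029/255 ≈ 15.800 → 16
= RGB(104, 15, 16)


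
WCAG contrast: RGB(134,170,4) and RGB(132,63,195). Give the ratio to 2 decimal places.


Linearize each sRGB channel c=v/255: c/12.92 if c ≤ 0.04045 else ((c+0.055)/1.055)^2.4
L = 0.2126×R_lin + 0.7152×G_lin + 0.0722×B_lin
Color 1 (134,170,4):
  R=134: 134/255≈0.5255 > 0.04045 → ((0.5255+0.055)/1.055)^2.4 ≈ 0.23840
  G=170: 170/255≈0.6667 > 0.04045 → ((0.6667+0.055)/1.055)^2.4 ≈ 0.40198
  B=4: 4/255≈0.0157 ≤ 0.04045 → 0.0157/12.92 ≈ 0.00121
  L1 = 0.2126×0.23840 + 0.7152×0.40198 + 0.0722×0.00121 ≈ 0.33827
Color 2 (132,63,195):
  R=132: 132/255≈0.5176 > 0.04045 → ((0.5176+0.055)/1.055)^2.4 ≈ 0.23074
  G=63: 63/255≈0.2471 > 0.04045 → ((0.2471+0.055)/1.055)^2.4 ≈ 0.04971
  B=195: 195/255≈0.7647 > 0.04045 → ((0.7647+0.055)/1.055)^2.4 ≈ 0.54572
  L2 = 0.2126×0.23074 + 0.7152×0.04971 + 0.0722×0.54572 ≈ 0.12401
Lighter = 0.33827, Darker = 0.12401
Ratio = (L_lighter + 0.05) / (L_darker + 0.05)
Ratio = (0.33827 + 0.05) / (0.12401 + 0.05) = 0.38827 / 0.17401 ≈ 2.2313
Ratio ≈ 2.23:1


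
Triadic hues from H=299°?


Triadic: equally spaced at 120° intervals
H1 = 299°
H2 = (299 + 120) mod 360 = 59°
H3 = (299 + 240) mod 360 = 179°
Triadic = 299°, 59°, 179°


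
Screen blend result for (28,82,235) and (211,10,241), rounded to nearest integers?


Screen: C = 255 - (255-A)×(255-B)/255, rounded to nearest integer
R: 255 - (255-28)×(255-211)/255 = 255 - 9988/255 ≈ 255 - 39.169 = 215.831 → 216
G: 255 - (255-82)×(255-10)/255 = 255 - 42385/255 ≈ 255 - 166.216 = 88.784 → 89
B: 255 - (255-235)×(255-241)/255 = 255 - 280/255 ≈ 255 - 1.098 = 253.902 → 254
= RGB(216, 89, 254)


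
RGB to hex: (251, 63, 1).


R = 251 → FB (hex)
G = 63 → 3F (hex)
B = 1 → 01 (hex)
Hex = #FB3F01


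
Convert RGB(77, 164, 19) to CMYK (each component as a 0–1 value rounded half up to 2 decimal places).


R'=77/255≈0.3020, G'=164/255≈0.6431, B'=19/255≈0.0745
K = 1 - max(R',G',B') = 1 - 164/255 = 91/255 = 0.35686… → 0.36
(1-R'-K)/(1-K) simplifies to (max-R)/max with max = 164:
C = (164-77)/164 = 87/164 = 0.53048… → 0.53
M = (164-164)/164 = 0/164 = 0 → 0.00
Y = (164-19)/164 = 145/164 = 0.88414… → 0.88
= CMYK(0.53, 0.00, 0.88, 0.36)


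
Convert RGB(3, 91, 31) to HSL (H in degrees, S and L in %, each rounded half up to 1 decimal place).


Normalize: R'=3/255≈0.0118, G'=91/255≈0.3569, B'=31/255≈0.1216
Max=91/255, Min=3/255, Δ=Max-Min=88/255
L = (Max+Min)/2 = (91+3)/510 = 94/510 = 0.18431… → L = 18.4%
L ≤ 0.5 → S = Δ/(Max+Min) = 88/(91+3) = 88/94 = 0.93617… → S = 93.6%
(the 1/255 factors cancel in S and H, so raw channel differences can be used)
Max is G' → H = 60 × ((B-R)/Δ + 2) = 60 × ((31-3)/88 + 2)
  28/88 + 2 = 0.3181… + 2 = 2.3181…
  H = 60 × 2.3181… = 139.090…° → H = 139.1°
= HSL(139.1°, 93.6%, 18.4%)


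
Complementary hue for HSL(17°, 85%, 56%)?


Complement = opposite side of color wheel = hue + 180°
H' = (17 + 180) mod 360 = 197°
S and L unchanged.
= HSL(197°, 85%, 56%)


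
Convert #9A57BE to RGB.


9A → 154 (R)
57 → 87 (G)
BE → 190 (B)
= RGB(154, 87, 190)


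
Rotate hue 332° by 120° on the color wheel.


New hue = (H + rotation) mod 360
New hue = (332 + 120) mod 360
= 452 mod 360
= 92°


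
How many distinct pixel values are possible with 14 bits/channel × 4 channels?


Total bits = 14 bits/channel × 4 channels = 56 bits
Distinct pixel values = 2^56
= 72,057,594,037,927,936 pixel values


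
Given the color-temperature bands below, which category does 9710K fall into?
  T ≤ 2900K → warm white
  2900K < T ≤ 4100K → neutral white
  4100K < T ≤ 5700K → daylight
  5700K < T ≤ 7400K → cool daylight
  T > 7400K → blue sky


Temperature: 9710K
9710K > 7400K → blue sky
Classification: blue sky


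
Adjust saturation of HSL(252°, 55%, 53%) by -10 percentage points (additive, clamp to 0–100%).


Original S = 55%
Adjustment = -10 percentage points
New S = 55 + (-10) = 45
Clamp to [0, 100] → 45
= HSL(252°, 45%, 53%)


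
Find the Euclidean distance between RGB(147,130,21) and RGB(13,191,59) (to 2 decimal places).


d = √[(R₁-R₂)² + (G₁-G₂)² + (B₁-B₂)²]
d = √[(147-13)² + (130-191)² + (21-59)²]
d = √[17956 + 3721 + 1444]
d = √23121
d ≈ 152.06


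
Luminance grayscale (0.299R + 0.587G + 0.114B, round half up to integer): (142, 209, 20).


Gray = 0.299×R + 0.587×G + 0.114×B
Gray = 0.299×142 + 0.587×209 + 0.114×20
Gray = 42.458 + 122.683 + 2.280
Gray = 167.421 → round half up → 167
Gray = 167


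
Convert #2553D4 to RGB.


25 → 37 (R)
53 → 83 (G)
D4 → 212 (B)
= RGB(37, 83, 212)


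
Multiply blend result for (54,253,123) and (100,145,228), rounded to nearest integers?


Multiply: C = A×B/255, rounded to nearest integer
R: 54×100/255 = 5400/255 ≈ 21.176 → 21
G: 253×145/255 = 36685/255 ≈ 143.863 → 144
B: 123×228/255 = 28044/255 ≈ 109.976 → 110
= RGB(21, 144, 110)


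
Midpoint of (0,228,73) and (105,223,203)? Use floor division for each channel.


Midpoint: each channel = ⌊(C₁+C₂)/2⌋
R: ⌊(0+105)/2⌋ = 52
G: ⌊(228+223)/2⌋ = 225
B: ⌊(73+203)/2⌋ = 138
= RGB(52, 225, 138)


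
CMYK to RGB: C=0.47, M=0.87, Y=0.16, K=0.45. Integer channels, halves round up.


R = 255 × (1-C) × (1-K) = 255 × 0.53 × 0.55 = 74.3325 → 74
G = 255 × (1-M) × (1-K) = 255 × 0.13 × 0.55 = 18.2325 → 18
B = 255 × (1-Y) × (1-K) = 255 × 0.84 × 0.55 = 117.81 → 118
= RGB(74, 18, 118)


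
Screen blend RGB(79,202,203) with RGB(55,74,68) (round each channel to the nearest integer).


Screen: C = 255 - (255-A)×(255-B)/255, rounded to nearest integer
R: 255 - (255-79)×(255-55)/255 = 255 - 35200/255 ≈ 255 - 138.039 = 116.961 → 117
G: 255 - (255-202)×(255-74)/255 = 255 - 9593/255 ≈ 255 - 37.620 = 217.380 → 217
B: 255 - (255-203)×(255-68)/255 = 255 - 9724/255 ≈ 255 - 38.133 = 216.867 → 217
= RGB(117, 217, 217)


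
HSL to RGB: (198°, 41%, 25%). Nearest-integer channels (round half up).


H=198°, S=0.41, L=0.25
C = (1-|2L-1|)×S = (1-|-0.50|)×0.41 = 0.205
H' = H/60 = 198/60 ≈ 3.3000; X = C×(1-|H' mod 2 - 1|) = 0.1435
m = L - C/2 = 0.25 - 0.1025 = 0.1475
Sector ⌊H'⌋ = 3 → (R',G',B') = (0.0, 0.1435, 0.205)
RGB = ((R'+m)×255, (G'+m)×255, (B'+m)×255) = (37.6125, 74.205, 89.8875)
Round half up → RGB(38, 74, 90)


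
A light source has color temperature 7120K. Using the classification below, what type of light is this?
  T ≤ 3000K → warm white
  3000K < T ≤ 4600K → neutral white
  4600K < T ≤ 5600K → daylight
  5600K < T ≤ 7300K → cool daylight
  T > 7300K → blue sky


Temperature: 7120K
5600K < 7120K ≤ 7300K → cool daylight
Classification: cool daylight


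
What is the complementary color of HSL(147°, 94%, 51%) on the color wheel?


Complement = opposite side of color wheel = hue + 180°
H' = (147 + 180) mod 360 = 327°
S and L unchanged.
= HSL(327°, 94%, 51%)


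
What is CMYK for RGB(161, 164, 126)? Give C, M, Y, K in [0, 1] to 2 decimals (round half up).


R'=161/255≈0.6314, G'=164/255≈0.6431, B'=126/255≈0.4941
K = 1 - max(R',G',B') = 1 - 164/255 = 91/255 = 0.35686… → 0.36
(1-R'-K)/(1-K) simplifies to (max-R)/max with max = 164:
C = (164-161)/164 = 3/164 = 0.01829… → 0.02
M = (164-164)/164 = 0/164 = 0 → 0.00
Y = (164-126)/164 = 38/164 = 0.23170… → 0.23
= CMYK(0.02, 0.00, 0.23, 0.36)


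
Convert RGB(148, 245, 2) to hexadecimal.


R = 148 → 94 (hex)
G = 245 → F5 (hex)
B = 2 → 02 (hex)
Hex = #94F502


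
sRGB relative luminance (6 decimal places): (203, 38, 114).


Linearize each channel (sRGB transfer function): c = v/255; c_lin = c/12.92 if c ≤ 0.04045, else ((c+0.055)/1.055)^2.4
  R: 203/255 ≈ 0.796078 > 0.04045 → ((0.796078+0.055)/1.055)^2.4 ≈ 0.597202
  G: 38/255 ≈ 0.149020 > 0.04045 → ((0.149020+0.055)/1.055)^2.4 ≈ 0.019382
  B: 114/255 ≈ 0.447059 > 0.04045 → ((0.447059+0.055)/1.055)^2.4 ≈ 0.168269
R_lin = 0.597202, G_lin = 0.019382, B_lin = 0.168269
L = 0.2126×R + 0.7152×G + 0.0722×B
L = 0.2126×0.597202 + 0.7152×0.019382 + 0.0722×0.168269
L ≈ 0.152976


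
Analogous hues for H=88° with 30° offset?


Base hue: 88°
Left analog: (88 - 30) mod 360 = 58°
Right analog: (88 + 30) mod 360 = 118°
Analogous hues = 58° and 118°


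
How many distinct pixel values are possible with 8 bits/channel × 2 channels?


Total bits = 8 bits/channel × 2 channels = 16 bits
Distinct pixel values = 2^16
= 65,536 pixel values


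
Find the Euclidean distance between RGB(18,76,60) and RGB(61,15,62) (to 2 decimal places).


d = √[(R₁-R₂)² + (G₁-G₂)² + (B₁-B₂)²]
d = √[(18-61)² + (76-15)² + (60-62)²]
d = √[1849 + 3721 + 4]
d = √5574
d ≈ 74.66


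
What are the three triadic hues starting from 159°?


Triadic: equally spaced at 120° intervals
H1 = 159°
H2 = (159 + 120) mod 360 = 279°
H3 = (159 + 240) mod 360 = 39°
Triadic = 159°, 279°, 39°


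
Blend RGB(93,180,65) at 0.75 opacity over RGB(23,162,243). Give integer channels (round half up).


C = α×F + (1-α)×B, with 1-α = 0.25
R: 0.75×93 + 0.25×23 = 69.75 + 5.75 = 75.50 → 76
G: 0.75×180 + 0.25×162 = 135.00 + 40.50 = 175.50 → 176
B: 0.75×65 + 0.25×243 = 48.75 + 60.75 = 109.50 → 110
= RGB(76, 176, 110)


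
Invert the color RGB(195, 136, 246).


Invert: (255-R, 255-G, 255-B)
R: 255-195 = 60
G: 255-136 = 119
B: 255-246 = 9
= RGB(60, 119, 9)


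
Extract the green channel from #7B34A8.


Color: #7B34A8
R = 7B = 123
G = 34 = 52
B = A8 = 168
Green = 52


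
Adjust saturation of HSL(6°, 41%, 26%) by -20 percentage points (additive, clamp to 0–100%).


Original S = 41%
Adjustment = -20 percentage points
New S = 41 + (-20) = 21
Clamp to [0, 100] → 21
= HSL(6°, 21%, 26%)


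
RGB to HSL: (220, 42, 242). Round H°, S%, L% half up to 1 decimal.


Normalize: R'=220/255≈0.8627, G'=42/255≈0.1647, B'=242/255≈0.9490
Max=242/255, Min=42/255, Δ=Max-Min=200/255
L = (Max+Min)/2 = (242+42)/510 = 284/510 = 0.55686… → L = 55.7%
L > 0.5 → S = Δ/(2-Max-Min) = 200/(510-242-42) = 200/226 = 0.88495… → S = 88.5%
(the 1/255 factors cancel in S and H, so raw channel differences can be used)
Max is B' → H = 60 × ((R-G)/Δ + 4) = 60 × ((220-42)/200 + 4)
  178/200 + 4 = 0.89 + 4 = 4.89
  H = 60 × 4.89 = 293.4° → H = 293.4°
= HSL(293.4°, 88.5%, 55.7%)


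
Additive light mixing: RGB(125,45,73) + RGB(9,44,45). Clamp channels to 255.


Additive: each channel = min(255, C₁+C₂)
R: 125+9 = 134 → 134
G: 45+44 = 89 → 89
B: 73+45 = 118 → 118
= RGB(134, 89, 118)


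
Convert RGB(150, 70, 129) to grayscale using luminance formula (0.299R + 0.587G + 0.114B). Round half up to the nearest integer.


Gray = 0.299×R + 0.587×G + 0.114×B
Gray = 0.299×150 + 0.587×70 + 0.114×129
Gray = 44.850 + 41.090 + 14.706
Gray = 100.646 → round half up → 101
Gray = 101


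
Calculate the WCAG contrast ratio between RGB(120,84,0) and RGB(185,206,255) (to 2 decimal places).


Linearize each sRGB channel c=v/255: c/12.92 if c ≤ 0.04045 else ((c+0.055)/1.055)^2.4
L = 0.2126×R_lin + 0.7152×G_lin + 0.0722×B_lin
Color 1 (120,84,0):
  R=120: 120/255≈0.4706 > 0.04045 → ((0.4706+0.055)/1.055)^2.4 ≈ 0.18782
  G=84: 84/255≈0.3294 > 0.04045 → ((0.3294+0.055)/1.055)^2.4 ≈ 0.08866
  B=0: 0/255≈0.0000 ≤ 0.04045 → 0.0000/12.92 ≈ 0.00000
  L1 = 0.2126×0.18782 + 0.7152×0.08866 + 0.0722×0.00000 ≈ 0.10334
Color 2 (185,206,255):
  R=185: 185/255≈0.7255 > 0.04045 → ((0.7255+0.055)/1.055)^2.4 ≈ 0.48515
  G=206: 206/255≈0.8078 > 0.04045 → ((0.8078+0.055)/1.055)^2.4 ≈ 0.61721
  B=255: 255/255≈1.0000 > 0.04045 → ((1.0000+0.055)/1.055)^2.4 ≈ 1.00000
  L2 = 0.2126×0.48515 + 0.7152×0.61721 + 0.0722×1.00000 ≈ 0.61677
Lighter = 0.61677, Darker = 0.10334
Ratio = (L_lighter + 0.05) / (L_darker + 0.05)
Ratio = (0.61677 + 0.05) / (0.10334 + 0.05) = 0.66677 / 0.15334 ≈ 4.3484
Ratio ≈ 4.35:1


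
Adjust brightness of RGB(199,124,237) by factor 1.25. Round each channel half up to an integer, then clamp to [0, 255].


Multiply each channel by 1.25, round half up, clamp to [0, 255]
R: 199×1.25 = 248.75 → round → 249
G: 124×1.25 = 155
B: 237×1.25 = 296.25 → round → 296 → clamp → 255
= RGB(249, 155, 255)


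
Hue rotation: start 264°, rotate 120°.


New hue = (H + rotation) mod 360
New hue = (264 + 120) mod 360
= 384 mod 360
= 24°


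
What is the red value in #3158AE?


Color: #3158AE
R = 31 = 49
G = 58 = 88
B = AE = 174
Red = 49


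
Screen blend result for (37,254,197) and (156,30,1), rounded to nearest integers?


Screen: C = 255 - (255-A)×(255-B)/255, rounded to nearest integer
R: 255 - (255-37)×(255-156)/255 = 255 - 21582/255 ≈ 255 - 84.635 = 170.365 → 170
G: 255 - (255-254)×(255-30)/255 = 255 - 225/255 ≈ 255 - 0.882 = 254.118 → 254
B: 255 - (255-197)×(255-1)/255 = 255 - 14732/255 ≈ 255 - 57.773 = 197.227 → 197
= RGB(170, 254, 197)


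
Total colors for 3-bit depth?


Colors = 2^bits = 2^3
= 8 colors


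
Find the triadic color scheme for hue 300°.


Triadic: equally spaced at 120° intervals
H1 = 300°
H2 = (300 + 120) mod 360 = 60°
H3 = (300 + 240) mod 360 = 180°
Triadic = 300°, 60°, 180°


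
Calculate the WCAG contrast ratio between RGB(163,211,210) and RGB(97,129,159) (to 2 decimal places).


Linearize each sRGB channel c=v/255: c/12.92 if c ≤ 0.04045 else ((c+0.055)/1.055)^2.4
L = 0.2126×R_lin + 0.7152×G_lin + 0.0722×B_lin
Color 1 (163,211,210):
  R=163: 163/255≈0.6392 > 0.04045 → ((0.6392+0.055)/1.055)^2.4 ≈ 0.36625
  G=211: 211/255≈0.8275 > 0.04045 → ((0.8275+0.055)/1.055)^2.4 ≈ 0.65141
  B=210: 210/255≈0.8235 > 0.04045 → ((0.8235+0.055)/1.055)^2.4 ≈ 0.64448
  L1 = 0.2126×0.36625 + 0.7152×0.65141 + 0.0722×0.64448 ≈ 0.59028
Color 2 (97,129,159):
  R=97: 97/255≈0.3804 > 0.04045 → ((0.3804+0.055)/1.055)^2.4 ≈ 0.11954
  G=129: 129/255≈0.5059 > 0.04045 → ((0.5059+0.055)/1.055)^2.4 ≈ 0.21953
  B=159: 159/255≈0.6235 > 0.04045 → ((0.6235+0.055)/1.055)^2.4 ≈ 0.34670
  L2 = 0.2126×0.11954 + 0.7152×0.21953 + 0.0722×0.34670 ≈ 0.20745
Lighter = 0.59028, Darker = 0.20745
Ratio = (L_lighter + 0.05) / (L_darker + 0.05)
Ratio = (0.59028 + 0.05) / (0.20745 + 0.05) = 0.64028 / 0.25745 ≈ 2.4870
Ratio ≈ 2.49:1


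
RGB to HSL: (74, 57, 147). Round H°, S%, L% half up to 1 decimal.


Normalize: R'=74/255≈0.2902, G'=57/255≈0.2235, B'=147/255≈0.5765
Max=147/255, Min=57/255, Δ=Max-Min=90/255
L = (Max+Min)/2 = (147+57)/510 = 204/510 = 0.4 → L = 40.0%
L ≤ 0.5 → S = Δ/(Max+Min) = 90/(147+57) = 90/204 = 0.44117… → S = 44.1%
(the 1/255 factors cancel in S and H, so raw channel differences can be used)
Max is B' → H = 60 × ((R-G)/Δ + 4) = 60 × ((74-57)/90 + 4)
  17/90 + 4 = 0.1888… + 4 = 4.1888…
  H = 60 × 4.1888… = 251.333…° → H = 251.3°
= HSL(251.3°, 44.1%, 40.0%)


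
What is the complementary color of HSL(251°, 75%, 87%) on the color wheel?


Complement = opposite side of color wheel = hue + 180°
H' = (251 + 180) mod 360 = 71°
S and L unchanged.
= HSL(71°, 75%, 87%)


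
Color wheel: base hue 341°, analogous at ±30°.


Base hue: 341°
Left analog: (341 - 30) mod 360 = 311°
Right analog: (341 + 30) mod 360 = 11°
Analogous hues = 311° and 11°


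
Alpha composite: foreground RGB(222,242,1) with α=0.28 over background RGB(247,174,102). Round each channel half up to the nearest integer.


C = α×F + (1-α)×B, with 1-α = 0.72
R: 0.28×222 + 0.72×247 = 62.16 + 177.84 = 240.00 → 240
G: 0.28×242 + 0.72×174 = 67.76 + 125.28 = 193.04 → 193
B: 0.28×1 + 0.72×102 = 0.28 + 73.44 = 73.72 → 74
= RGB(240, 193, 74)


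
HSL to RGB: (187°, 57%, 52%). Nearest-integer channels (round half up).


H=187°, S=0.57, L=0.52
C = (1-|2L-1|)×S = (1-|0.04|)×0.57 = 0.5472
H' = H/60 = 187/60 ≈ 3.1167; X = C×(1-|H' mod 2 - 1|) = 0.48336
m = L - C/2 = 0.52 - 0.2736 = 0.2464
Sector ⌊H'⌋ = 3 → (R',G',B') = (0.0, 0.48336, 0.5472)
RGB = ((R'+m)×255, (G'+m)×255, (B'+m)×255) = (62.832, 186.0888, 202.368)
Round half up → RGB(63, 186, 202)


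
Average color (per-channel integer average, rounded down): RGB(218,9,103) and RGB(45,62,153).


Midpoint: each channel = ⌊(C₁+C₂)/2⌋
R: ⌊(218+45)/2⌋ = 131
G: ⌊(9+62)/2⌋ = 35
B: ⌊(103+153)/2⌋ = 128
= RGB(131, 35, 128)


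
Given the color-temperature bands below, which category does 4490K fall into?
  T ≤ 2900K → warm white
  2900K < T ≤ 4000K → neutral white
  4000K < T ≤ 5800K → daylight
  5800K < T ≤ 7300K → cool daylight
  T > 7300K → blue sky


Temperature: 4490K
4000K < 4490K ≤ 5800K → daylight
Classification: daylight


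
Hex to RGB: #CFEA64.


CF → 207 (R)
EA → 234 (G)
64 → 100 (B)
= RGB(207, 234, 100)


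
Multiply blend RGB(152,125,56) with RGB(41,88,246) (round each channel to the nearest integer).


Multiply: C = A×B/255, rounded to nearest integer
R: 152×41/255 = 6232/255 ≈ 24.439 → 24
G: 125×88/255 = 11000/255 ≈ 43.137 → 43
B: 56×246/255 = 13776/255 ≈ 54.024 → 54
= RGB(24, 43, 54)


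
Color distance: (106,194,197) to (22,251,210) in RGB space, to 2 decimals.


d = √[(R₁-R₂)² + (G₁-G₂)² + (B₁-B₂)²]
d = √[(106-22)² + (194-251)² + (197-210)²]
d = √[7056 + 3249 + 169]
d = √10474
d ≈ 102.34


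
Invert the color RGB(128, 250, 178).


Invert: (255-R, 255-G, 255-B)
R: 255-128 = 127
G: 255-250 = 5
B: 255-178 = 77
= RGB(127, 5, 77)


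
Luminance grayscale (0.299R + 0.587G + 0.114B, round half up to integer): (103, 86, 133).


Gray = 0.299×R + 0.587×G + 0.114×B
Gray = 0.299×103 + 0.587×86 + 0.114×133
Gray = 30.797 + 50.482 + 15.162
Gray = 96.441 → round half up → 96
Gray = 96


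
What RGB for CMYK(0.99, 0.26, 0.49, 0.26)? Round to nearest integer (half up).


R = 255 × (1-C) × (1-K) = 255 × 0.01 × 0.74 = 1.887 → 2
G = 255 × (1-M) × (1-K) = 255 × 0.74 × 0.74 = 139.638 → 140
B = 255 × (1-Y) × (1-K) = 255 × 0.51 × 0.74 = 96.237 → 96
= RGB(2, 140, 96)


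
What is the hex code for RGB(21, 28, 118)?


R = 21 → 15 (hex)
G = 28 → 1C (hex)
B = 118 → 76 (hex)
Hex = #151C76


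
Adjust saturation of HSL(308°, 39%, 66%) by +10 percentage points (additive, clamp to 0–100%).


Original S = 39%
Adjustment = +10 percentage points
New S = 39 + (10) = 49
Clamp to [0, 100] → 49
= HSL(308°, 49%, 66%)


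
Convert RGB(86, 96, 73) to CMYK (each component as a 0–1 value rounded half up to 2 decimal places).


R'=86/255≈0.3373, G'=96/255≈0.3765, B'=73/255≈0.2863
K = 1 - max(R',G',B') = 1 - 96/255 = 159/255 = 0.62352… → 0.62
(1-R'-K)/(1-K) simplifies to (max-R)/max with max = 96:
C = (96-86)/96 = 10/96 = 0.10416… → 0.10
M = (96-96)/96 = 0/96 = 0 → 0.00
Y = (96-73)/96 = 23/96 = 0.23958… → 0.24
= CMYK(0.10, 0.00, 0.24, 0.62)


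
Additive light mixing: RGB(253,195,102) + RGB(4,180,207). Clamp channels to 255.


Additive: each channel = min(255, C₁+C₂)
R: 253+4 = 257 → 255
G: 195+180 = 375 → 255
B: 102+207 = 309 → 255
= RGB(255, 255, 255)


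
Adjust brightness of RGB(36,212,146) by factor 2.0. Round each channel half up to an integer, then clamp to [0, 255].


Multiply each channel by 2.0, round half up, clamp to [0, 255]
R: 36×2.0 = 72
G: 212×2.0 = 424 → clamp → 255
B: 146×2.0 = 292 → clamp → 255
= RGB(72, 255, 255)


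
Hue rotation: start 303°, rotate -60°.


New hue = (H + rotation) mod 360
New hue = (303 -60) mod 360
= 243 mod 360
= 243°


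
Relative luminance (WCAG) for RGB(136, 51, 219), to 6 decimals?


Linearize each channel (sRGB transfer function): c = v/255; c_lin = c/12.92 if c ≤ 0.04045, else ((c+0.055)/1.055)^2.4
  R: 136/255 ≈ 0.533333 > 0.04045 → ((0.533333+0.055)/1.055)^2.4 ≈ 0.246201
  G: 51/255 ≈ 0.200000 > 0.04045 → ((0.200000+0.055)/1.055)^2.4 ≈ 0.033105
  B: 219/255 ≈ 0.858824 > 0.04045 → ((0.858824+0.055)/1.055)^2.4 ≈ 0.708376
R_lin = 0.246201, G_lin = 0.033105, B_lin = 0.708376
L = 0.2126×R + 0.7152×G + 0.0722×B
L = 0.2126×0.246201 + 0.7152×0.033105 + 0.0722×0.708376
L ≈ 0.127164


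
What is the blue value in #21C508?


Color: #21C508
R = 21 = 33
G = C5 = 197
B = 08 = 8
Blue = 8


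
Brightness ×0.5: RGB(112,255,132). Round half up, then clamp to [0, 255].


Multiply each channel by 0.5, round half up, clamp to [0, 255]
R: 112×0.5 = 56
G: 255×0.5 = 127.5 → round → 128
B: 132×0.5 = 66
= RGB(56, 128, 66)


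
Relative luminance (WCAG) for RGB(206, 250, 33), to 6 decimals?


Linearize each channel (sRGB transfer function): c = v/255; c_lin = c/12.92 if c ≤ 0.04045, else ((c+0.055)/1.055)^2.4
  R: 206/255 ≈ 0.807843 > 0.04045 → ((0.807843+0.055)/1.055)^2.4 ≈ 0.617207
  G: 250/255 ≈ 0.980392 > 0.04045 → ((0.980392+0.055)/1.055)^2.4 ≈ 0.955973
  B: 33/255 ≈ 0.129412 > 0.04045 → ((0.129412+0.055)/1.055)^2.4 ≈ 0.015209
R_lin = 0.617207, G_lin = 0.955973, B_lin = 0.015209
L = 0.2126×R + 0.7152×G + 0.0722×B
L = 0.2126×0.617207 + 0.7152×0.955973 + 0.0722×0.015209
L ≈ 0.816028
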